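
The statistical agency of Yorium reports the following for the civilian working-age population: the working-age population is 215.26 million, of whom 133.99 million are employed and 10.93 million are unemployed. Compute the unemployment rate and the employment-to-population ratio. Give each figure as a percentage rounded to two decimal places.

Unemployment rate ≈ 7.54%; employment-population ratio ≈ 62.25%.

Labor force = employed + unemployed = 133.99 + 10.93 = 144.92 million.
Unemployment rate = 10.93 / 144.92 = 7.54%.
Employment-population ratio = 133.99 / 215.26 = 62.25%.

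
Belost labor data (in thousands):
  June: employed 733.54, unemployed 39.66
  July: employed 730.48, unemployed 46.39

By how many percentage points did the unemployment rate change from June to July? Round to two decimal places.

June: labor force = 733.54 + 39.66 = 773.20; u = 39.66/773.20 = 5.13%.
July: labor force = 730.48 + 46.39 = 776.87; u = 46.39/776.87 = 5.97%.
Change = 5.97% − 5.13% = +0.84 pp.

The unemployment rate changed by +0.84 percentage points.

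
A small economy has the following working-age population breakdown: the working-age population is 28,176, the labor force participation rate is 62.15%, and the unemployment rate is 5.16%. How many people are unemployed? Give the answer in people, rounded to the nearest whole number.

Labor force = 0.6215 × 28,176 = 17,511.
Unemployed = 0.0516 × 17,511 ≈ 904.

About 904 are unemployed.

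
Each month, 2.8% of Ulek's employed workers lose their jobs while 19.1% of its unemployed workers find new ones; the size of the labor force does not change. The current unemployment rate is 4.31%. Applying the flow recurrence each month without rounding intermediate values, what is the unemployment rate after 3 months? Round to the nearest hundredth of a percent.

Unemployment rate after three months ≈ 8.75%.

With a fixed labor force, u_{t+1} = u_t + s·(1−u_t) − f·u_t = u_t·(1−s−f) + s.
Here 1−s−f = 0.781 and s = 0.028.
u_1 = 0.043100 × 0.781 + 0.028 = 0.061661.
u_2 = 0.061661 × 0.781 + 0.028 = 0.076157.
u_3 = 0.076157 × 0.781 + 0.028 = 0.087479.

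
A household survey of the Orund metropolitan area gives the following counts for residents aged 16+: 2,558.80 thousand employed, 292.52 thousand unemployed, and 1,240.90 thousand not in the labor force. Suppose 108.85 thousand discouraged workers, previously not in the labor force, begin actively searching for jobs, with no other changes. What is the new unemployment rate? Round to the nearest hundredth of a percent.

Initially, labor force = 2,558.80 + 292.52 = 2,851.32 thousand, so u = 292.52/2,851.32 = 10.26%.
After the change, unemployed and labor force both rise by 108.85 → E = 2,558.80, U = 401.37, labor force = 2,960.17 thousand.
New unemployment rate = 401.37 / 2,960.17 = 13.56%.

New unemployment rate ≈ 13.56%.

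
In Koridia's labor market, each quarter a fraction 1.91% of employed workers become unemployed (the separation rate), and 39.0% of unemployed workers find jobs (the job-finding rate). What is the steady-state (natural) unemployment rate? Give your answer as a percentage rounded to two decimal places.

Steady-state unemployment rate ≈ 4.67%.

At steady state the flows balance: s·E = f·U, so U/(E+U) = s/(s+f).
u* = 1.91 / (1.91 + 39.0) = 1.91 / 40.91 = 4.67%.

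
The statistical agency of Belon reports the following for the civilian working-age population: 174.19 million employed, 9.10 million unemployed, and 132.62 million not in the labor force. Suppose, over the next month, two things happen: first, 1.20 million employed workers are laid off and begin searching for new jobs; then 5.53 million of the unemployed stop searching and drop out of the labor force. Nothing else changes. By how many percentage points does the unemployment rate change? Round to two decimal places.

Initially, labor force = 174.19 + 9.10 = 183.29 million, so u = 9.10/183.29 = 4.96%.
After the first change, employed falls and unemployed rises by 1.20; labor force unchanged → E = 172.99, U = 10.30, labor force = 183.29 million.
After the second change, unemployed and labor force both fall by 5.53 → E = 172.99, U = 4.77, labor force = 177.76 million.
New unemployment rate = 4.77 / 177.76 = 2.68%.
Change = 2.68% − 4.96% = −2.28 percentage points.

The unemployment rate changes by −2.28 percentage points.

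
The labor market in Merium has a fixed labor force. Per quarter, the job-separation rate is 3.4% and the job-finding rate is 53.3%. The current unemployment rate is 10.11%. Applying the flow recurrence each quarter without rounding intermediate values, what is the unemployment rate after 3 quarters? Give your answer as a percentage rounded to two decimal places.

With a fixed labor force, u_{t+1} = u_t + s·(1−u_t) − f·u_t = u_t·(1−s−f) + s.
Here 1−s−f = 0.433 and s = 0.034.
u_1 = 0.101100 × 0.433 + 0.034 = 0.077776.
u_2 = 0.077776 × 0.433 + 0.034 = 0.067677.
u_3 = 0.067677 × 0.433 + 0.034 = 0.063304.

Unemployment rate after three quarters ≈ 6.33%.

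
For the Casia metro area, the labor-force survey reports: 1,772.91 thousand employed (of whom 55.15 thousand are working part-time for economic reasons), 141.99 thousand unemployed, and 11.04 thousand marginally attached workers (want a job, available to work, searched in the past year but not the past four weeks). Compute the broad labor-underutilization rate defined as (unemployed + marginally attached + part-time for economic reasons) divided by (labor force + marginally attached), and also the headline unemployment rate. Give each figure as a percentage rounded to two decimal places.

Labor force = 1,772.91 + 141.99 = 1,914.90 thousand.
Numerator = 141.99 + 11.04 + 55.15 = 208.18 thousand.
Denominator = 1,914.90 + 11.04 = 1,925.94 thousand.
Broad rate = 208.18 / 1,925.94 = 10.81%.
Headline unemployment rate = 141.99 / 1,914.90 = 7.42%.

Broad underutilization rate ≈ 10.81%; headline unemployment rate ≈ 7.42%.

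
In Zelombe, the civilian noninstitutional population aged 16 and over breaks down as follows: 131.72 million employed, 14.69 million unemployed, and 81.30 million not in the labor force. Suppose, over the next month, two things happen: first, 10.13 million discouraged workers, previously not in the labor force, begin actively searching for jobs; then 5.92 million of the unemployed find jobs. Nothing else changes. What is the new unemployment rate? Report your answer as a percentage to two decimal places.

Initially, labor force = 131.72 + 14.69 = 146.41 million, so u = 14.69/146.41 = 10.03%.
After the first change, unemployed and labor force both rise by 10.13 → E = 131.72, U = 24.82, labor force = 156.54 million.
After the second change, unemployed falls and employed rises by 5.92; labor force unchanged → E = 137.64, U = 18.90, labor force = 156.54 million.
New unemployment rate = 18.90 / 156.54 = 12.07%.

New unemployment rate ≈ 12.07%.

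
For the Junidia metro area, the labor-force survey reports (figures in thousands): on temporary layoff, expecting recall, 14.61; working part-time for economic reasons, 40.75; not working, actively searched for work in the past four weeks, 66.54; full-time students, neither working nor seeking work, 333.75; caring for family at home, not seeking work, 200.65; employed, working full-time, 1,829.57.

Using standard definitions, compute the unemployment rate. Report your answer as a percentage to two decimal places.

Employed = 40.75 + 1,829.57 = 1,870.32 thousand (anyone who worked, including part-time for economic reasons, counts as employed).
Unemployed = 14.61 + 66.54 = 81.15 thousand (jobless and actively searching, or on temporary layoff).
Labor force = 1,870.32 + 81.15 = 1,951.47 thousand.
Unemployment rate = 81.15 / 1,951.47 = 4.16%.

Unemployment rate ≈ 4.16%.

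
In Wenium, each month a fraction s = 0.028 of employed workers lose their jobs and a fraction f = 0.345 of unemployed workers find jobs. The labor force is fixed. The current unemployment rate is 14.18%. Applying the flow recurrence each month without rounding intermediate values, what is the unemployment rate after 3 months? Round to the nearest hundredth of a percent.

Unemployment rate after three months ≈ 9.15%.

With a fixed labor force, u_{t+1} = u_t + s·(1−u_t) − f·u_t = u_t·(1−s−f) + s.
Here 1−s−f = 0.627 and s = 0.028.
u_1 = 0.141800 × 0.627 + 0.028 = 0.116909.
u_2 = 0.116909 × 0.627 + 0.028 = 0.101302.
u_3 = 0.101302 × 0.627 + 0.028 = 0.091516.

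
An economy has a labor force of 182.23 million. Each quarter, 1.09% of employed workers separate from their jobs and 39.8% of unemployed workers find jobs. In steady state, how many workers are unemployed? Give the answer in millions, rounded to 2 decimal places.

Steady-state unemployment rate u* = s/(s+f) = 1.09/(1.09+39.8) = 0.026657.
Unemployed = u* × labor force = 0.026657 × 182.23 ≈ 4.86 million.

About 4.86 million are unemployed in steady state.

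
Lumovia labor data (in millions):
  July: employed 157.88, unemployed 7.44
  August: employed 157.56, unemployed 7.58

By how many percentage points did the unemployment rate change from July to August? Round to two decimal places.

The unemployment rate changed by +0.09 percentage points.

July: labor force = 157.88 + 7.44 = 165.32; u = 7.44/165.32 = 4.50%.
August: labor force = 157.56 + 7.58 = 165.14; u = 7.58/165.14 = 4.59%.
Change = 4.59% − 4.50% = +0.09 pp.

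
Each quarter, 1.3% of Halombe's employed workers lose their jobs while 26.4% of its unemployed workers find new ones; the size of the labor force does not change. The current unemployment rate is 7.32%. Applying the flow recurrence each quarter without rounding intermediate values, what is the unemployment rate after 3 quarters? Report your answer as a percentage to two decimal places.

Unemployment rate after three quarters ≈ 5.69%.

With a fixed labor force, u_{t+1} = u_t + s·(1−u_t) − f·u_t = u_t·(1−s−f) + s.
Here 1−s−f = 0.723 and s = 0.013.
u_1 = 0.073200 × 0.723 + 0.013 = 0.065924.
u_2 = 0.065924 × 0.723 + 0.013 = 0.060663.
u_3 = 0.060663 × 0.723 + 0.013 = 0.056859.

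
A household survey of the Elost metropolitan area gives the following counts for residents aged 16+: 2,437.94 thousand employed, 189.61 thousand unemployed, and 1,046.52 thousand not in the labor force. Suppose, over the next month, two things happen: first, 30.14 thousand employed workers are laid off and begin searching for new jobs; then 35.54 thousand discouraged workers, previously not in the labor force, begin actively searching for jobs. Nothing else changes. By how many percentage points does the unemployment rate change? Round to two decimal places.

Initially, labor force = 2,437.94 + 189.61 = 2,627.55 thousand, so u = 189.61/2,627.55 = 7.22%.
After the first change, employed falls and unemployed rises by 30.14; labor force unchanged → E = 2,407.80, U = 219.75, labor force = 2,627.55 thousand.
After the second change, unemployed and labor force both rise by 35.54 → E = 2,407.80, U = 255.29, labor force = 2,663.09 thousand.
New unemployment rate = 255.29 / 2,663.09 = 9.59%.
Change = 9.59% − 7.22% = +2.37 percentage points.

The unemployment rate changes by +2.37 percentage points.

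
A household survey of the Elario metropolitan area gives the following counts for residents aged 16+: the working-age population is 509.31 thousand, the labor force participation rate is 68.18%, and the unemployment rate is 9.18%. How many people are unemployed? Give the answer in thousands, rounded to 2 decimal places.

Labor force = 0.6818 × 509.31 = 347.25 thousand.
Unemployed = 0.0918 × 347.25 ≈ 31.88 thousand.

About 31.88 thousand are unemployed.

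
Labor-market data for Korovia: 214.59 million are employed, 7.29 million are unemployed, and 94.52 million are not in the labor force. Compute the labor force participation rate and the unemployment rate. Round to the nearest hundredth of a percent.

Labor force participation rate ≈ 70.13%; unemployment rate ≈ 3.29%.

Labor force = employed + unemployed = 214.59 + 7.29 = 221.88 million.
Working-age population = 221.88 + 94.52 = 316.40 million.
Unemployment rate = 7.29 / 221.88 = 3.29%.
Labor force participation rate = 221.88 / 316.40 = 70.13%.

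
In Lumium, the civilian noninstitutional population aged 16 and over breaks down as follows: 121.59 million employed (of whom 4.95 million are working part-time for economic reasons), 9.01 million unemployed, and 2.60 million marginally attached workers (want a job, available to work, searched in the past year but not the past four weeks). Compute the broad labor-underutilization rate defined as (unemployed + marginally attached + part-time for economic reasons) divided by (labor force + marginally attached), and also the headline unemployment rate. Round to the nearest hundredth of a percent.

Broad underutilization rate ≈ 12.43%; headline unemployment rate ≈ 6.90%.

Labor force = 121.59 + 9.01 = 130.60 million.
Numerator = 9.01 + 2.60 + 4.95 = 16.56 million.
Denominator = 130.60 + 2.60 = 133.20 million.
Broad rate = 16.56 / 133.20 = 12.43%.
Headline unemployment rate = 9.01 / 130.60 = 6.90%.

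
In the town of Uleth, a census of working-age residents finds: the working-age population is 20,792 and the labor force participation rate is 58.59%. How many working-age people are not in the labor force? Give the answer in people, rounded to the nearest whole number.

Share not in the labor force = 1 − 0.5859 = 0.4141.
Not in labor force = 0.4141 × 20,792 ≈ 8,610.

About 8,610 are not in the labor force.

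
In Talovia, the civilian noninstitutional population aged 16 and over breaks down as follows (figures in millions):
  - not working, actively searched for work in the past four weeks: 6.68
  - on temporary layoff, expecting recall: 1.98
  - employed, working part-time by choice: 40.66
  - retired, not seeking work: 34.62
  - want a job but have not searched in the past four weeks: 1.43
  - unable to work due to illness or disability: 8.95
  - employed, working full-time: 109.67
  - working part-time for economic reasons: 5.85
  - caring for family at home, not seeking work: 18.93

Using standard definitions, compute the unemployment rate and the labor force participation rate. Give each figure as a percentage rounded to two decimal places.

Unemployment rate ≈ 5.25%; labor force participation rate ≈ 72.05%.

Employed = 40.66 + 109.67 + 5.85 = 156.18 million (anyone who worked, including part-time for economic reasons, counts as employed).
Unemployed = 6.68 + 1.98 = 8.66 million (jobless and actively searching, or on temporary layoff).
Labor force = 156.18 + 8.66 = 164.84 million.
Not in labor force = 34.62 + 1.43 + 8.95 + 18.93 = 63.93 million (those not working and not actively searching are outside the labor force — including those who want a job but have given up searching).
Civilian working-age population = 164.84 + 63.93 = 228.77 million.
Unemployment rate = 8.66 / 164.84 = 5.25%.
Labor force participation rate = 164.84 / 228.77 = 72.05%.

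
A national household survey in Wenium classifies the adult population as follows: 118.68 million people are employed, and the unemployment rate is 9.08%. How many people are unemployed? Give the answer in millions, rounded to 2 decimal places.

Let U be the number unemployed. The labor force is E + U, and U/(E+U) = 0.0908.
So U = 0.0908 × 118.68 / (1 − 0.0908) = 10.7761 / 0.9092 ≈ 11.85 million.

About 11.85 million are unemployed.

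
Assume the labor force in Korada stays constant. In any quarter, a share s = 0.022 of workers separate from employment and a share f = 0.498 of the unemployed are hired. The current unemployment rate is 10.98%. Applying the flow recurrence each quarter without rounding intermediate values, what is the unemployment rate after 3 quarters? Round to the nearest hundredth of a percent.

Unemployment rate after three quarters ≈ 4.98%.

With a fixed labor force, u_{t+1} = u_t + s·(1−u_t) − f·u_t = u_t·(1−s−f) + s.
Here 1−s−f = 0.480 and s = 0.022.
u_1 = 0.109800 × 0.480 + 0.022 = 0.074704.
u_2 = 0.074704 × 0.480 + 0.022 = 0.057858.
u_3 = 0.057858 × 0.480 + 0.022 = 0.049772.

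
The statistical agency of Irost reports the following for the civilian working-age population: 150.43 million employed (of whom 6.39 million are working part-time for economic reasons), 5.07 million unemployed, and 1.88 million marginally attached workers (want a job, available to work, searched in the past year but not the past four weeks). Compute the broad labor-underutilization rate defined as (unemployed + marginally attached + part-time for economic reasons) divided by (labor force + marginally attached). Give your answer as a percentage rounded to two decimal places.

Labor force = 150.43 + 5.07 = 155.50 million.
Numerator = 5.07 + 1.88 + 6.39 = 13.34 million.
Denominator = 155.50 + 1.88 = 157.38 million.
Broad rate = 13.34 / 157.38 = 8.48%.

Broad underutilization rate ≈ 8.48%.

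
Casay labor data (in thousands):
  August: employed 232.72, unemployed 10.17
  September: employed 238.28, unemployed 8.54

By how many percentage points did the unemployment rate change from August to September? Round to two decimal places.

August: labor force = 232.72 + 10.17 = 242.89; u = 10.17/242.89 = 4.19%.
September: labor force = 238.28 + 8.54 = 246.82; u = 8.54/246.82 = 3.46%.
Change = 3.46% − 4.19% = −0.73 pp.

The unemployment rate changed by −0.73 percentage points.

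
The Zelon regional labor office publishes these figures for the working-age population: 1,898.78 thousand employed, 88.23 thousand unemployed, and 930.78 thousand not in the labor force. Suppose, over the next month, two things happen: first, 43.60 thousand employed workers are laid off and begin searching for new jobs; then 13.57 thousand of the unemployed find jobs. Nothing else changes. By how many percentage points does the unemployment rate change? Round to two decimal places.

The unemployment rate changes by +1.51 percentage points.

Initially, labor force = 1,898.78 + 88.23 = 1,987.01 thousand, so u = 88.23/1,987.01 = 4.44%.
After the first change, employed falls and unemployed rises by 43.60; labor force unchanged → E = 1,855.18, U = 131.83, labor force = 1,987.01 thousand.
After the second change, unemployed falls and employed rises by 13.57; labor force unchanged → E = 1,868.75, U = 118.26, labor force = 1,987.01 thousand.
New unemployment rate = 118.26 / 1,987.01 = 5.95%.
Change = 5.95% − 4.44% = +1.51 percentage points.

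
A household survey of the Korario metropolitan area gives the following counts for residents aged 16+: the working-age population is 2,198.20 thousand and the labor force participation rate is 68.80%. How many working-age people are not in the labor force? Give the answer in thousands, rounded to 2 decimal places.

About 685.84 thousand are not in the labor force.

Share not in the labor force = 1 − 0.6880 = 0.3120.
Not in labor force = 0.3120 × 2,198.20 ≈ 685.84 thousand.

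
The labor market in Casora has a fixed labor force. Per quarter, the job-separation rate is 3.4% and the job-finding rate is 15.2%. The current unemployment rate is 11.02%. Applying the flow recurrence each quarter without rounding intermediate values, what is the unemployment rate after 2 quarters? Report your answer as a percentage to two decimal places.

Unemployment rate after two quarters ≈ 13.47%.

With a fixed labor force, u_{t+1} = u_t + s·(1−u_t) − f·u_t = u_t·(1−s−f) + s.
Here 1−s−f = 0.814 and s = 0.034.
u_1 = 0.110200 × 0.814 + 0.034 = 0.123703.
u_2 = 0.123703 × 0.814 + 0.034 = 0.134694.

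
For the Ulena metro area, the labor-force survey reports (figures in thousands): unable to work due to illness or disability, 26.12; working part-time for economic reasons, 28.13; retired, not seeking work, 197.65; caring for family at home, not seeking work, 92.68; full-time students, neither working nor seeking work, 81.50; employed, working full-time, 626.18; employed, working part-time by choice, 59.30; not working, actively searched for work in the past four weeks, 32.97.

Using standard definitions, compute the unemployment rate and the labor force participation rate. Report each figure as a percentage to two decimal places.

Employed = 28.13 + 626.18 + 59.30 = 713.61 thousand (anyone who worked, including part-time for economic reasons, counts as employed).
Unemployed = 32.97 thousand.
Labor force = 713.61 + 32.97 = 746.58 thousand.
Not in labor force = 26.12 + 197.65 + 92.68 + 81.50 = 397.95 thousand (those not working and not actively searching are outside the labor force).
Civilian working-age population = 746.58 + 397.95 = 1,144.53 thousand.
Unemployment rate = 32.97 / 746.58 = 4.42%.
Labor force participation rate = 746.58 / 1,144.53 = 65.23%.

Unemployment rate ≈ 4.42%; labor force participation rate ≈ 65.23%.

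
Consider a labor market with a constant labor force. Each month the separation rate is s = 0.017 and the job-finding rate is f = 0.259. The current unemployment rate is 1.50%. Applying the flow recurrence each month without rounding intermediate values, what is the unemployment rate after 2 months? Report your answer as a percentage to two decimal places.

With a fixed labor force, u_{t+1} = u_t + s·(1−u_t) − f·u_t = u_t·(1−s−f) + s.
Here 1−s−f = 0.724 and s = 0.017.
u_1 = 0.015000 × 0.724 + 0.017 = 0.027860.
u_2 = 0.027860 × 0.724 + 0.017 = 0.037171.

Unemployment rate after two months ≈ 3.72%.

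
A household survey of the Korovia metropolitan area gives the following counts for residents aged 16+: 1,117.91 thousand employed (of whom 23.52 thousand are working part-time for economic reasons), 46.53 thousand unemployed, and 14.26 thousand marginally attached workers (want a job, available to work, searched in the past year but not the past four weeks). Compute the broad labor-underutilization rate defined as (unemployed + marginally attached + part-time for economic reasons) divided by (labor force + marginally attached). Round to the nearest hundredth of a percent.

Labor force = 1,117.91 + 46.53 = 1,164.44 thousand.
Numerator = 46.53 + 14.26 + 23.52 = 84.31 thousand.
Denominator = 1,164.44 + 14.26 = 1,178.70 thousand.
Broad rate = 84.31 / 1,178.70 = 7.15%.

Broad underutilization rate ≈ 7.15%.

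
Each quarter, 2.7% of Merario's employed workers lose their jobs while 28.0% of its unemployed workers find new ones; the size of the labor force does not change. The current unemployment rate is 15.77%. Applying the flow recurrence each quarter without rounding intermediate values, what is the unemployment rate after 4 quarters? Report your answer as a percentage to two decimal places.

With a fixed labor force, u_{t+1} = u_t + s·(1−u_t) − f·u_t = u_t·(1−s−f) + s.
Here 1−s−f = 0.693 and s = 0.027.
u_1 = 0.157700 × 0.693 + 0.027 = 0.136286.
u_2 = 0.136286 × 0.693 + 0.027 = 0.121446.
u_3 = 0.121446 × 0.693 + 0.027 = 0.111162.
u_4 = 0.111162 × 0.693 + 0.027 = 0.104035.

Unemployment rate after four quarters ≈ 10.40%.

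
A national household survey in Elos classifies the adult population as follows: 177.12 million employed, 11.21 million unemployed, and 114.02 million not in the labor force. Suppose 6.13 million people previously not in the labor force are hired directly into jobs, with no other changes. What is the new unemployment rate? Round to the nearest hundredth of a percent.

New unemployment rate ≈ 5.76%.

Initially, labor force = 177.12 + 11.21 = 188.33 million, so u = 11.21/188.33 = 5.95%.
After the change, employed and labor force both rise by 6.13; unemployed unchanged → E = 183.25, U = 11.21, labor force = 194.46 million.
New unemployment rate = 11.21 / 194.46 = 5.76%.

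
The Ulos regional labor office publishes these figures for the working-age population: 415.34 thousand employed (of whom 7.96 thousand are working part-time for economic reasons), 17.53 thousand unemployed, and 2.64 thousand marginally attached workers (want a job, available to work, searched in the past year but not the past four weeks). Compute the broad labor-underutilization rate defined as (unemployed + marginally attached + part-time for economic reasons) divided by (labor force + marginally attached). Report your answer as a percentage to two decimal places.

Labor force = 415.34 + 17.53 = 432.87 thousand.
Numerator = 17.53 + 2.64 + 7.96 = 28.13 thousand.
Denominator = 432.87 + 2.64 = 435.51 thousand.
Broad rate = 28.13 / 435.51 = 6.46%.

Broad underutilization rate ≈ 6.46%.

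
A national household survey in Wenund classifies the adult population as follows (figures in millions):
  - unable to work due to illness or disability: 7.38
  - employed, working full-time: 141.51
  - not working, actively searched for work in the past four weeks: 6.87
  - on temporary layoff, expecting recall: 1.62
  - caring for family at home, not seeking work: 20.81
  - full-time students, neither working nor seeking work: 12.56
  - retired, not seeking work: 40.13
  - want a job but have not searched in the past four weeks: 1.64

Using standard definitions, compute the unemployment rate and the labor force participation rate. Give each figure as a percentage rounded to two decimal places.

Unemployment rate ≈ 5.66%; labor force participation rate ≈ 64.51%.

Employed = 141.51 million.
Unemployed = 6.87 + 1.62 = 8.49 million (jobless and actively searching, or on temporary layoff).
Labor force = 141.51 + 8.49 = 150.00 million.
Not in labor force = 7.38 + 20.81 + 12.56 + 40.13 + 1.64 = 82.52 million (those not working and not actively searching are outside the labor force — including those who want a job but have given up searching).
Civilian working-age population = 150.00 + 82.52 = 232.52 million.
Unemployment rate = 8.49 / 150.00 = 5.66%.
Labor force participation rate = 150.00 / 232.52 = 64.51%.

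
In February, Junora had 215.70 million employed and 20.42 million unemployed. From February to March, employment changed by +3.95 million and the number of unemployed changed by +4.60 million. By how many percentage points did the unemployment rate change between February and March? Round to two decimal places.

February: labor force = 215.70 + 20.42 = 236.12; u = 20.42/236.12 = 8.65%.
March: labor force = 219.65 + 25.02 = 244.67; u = 25.02/244.67 = 10.23%.
Change = 10.23% − 8.65% = +1.58 pp.

The unemployment rate changed by +1.58 percentage points.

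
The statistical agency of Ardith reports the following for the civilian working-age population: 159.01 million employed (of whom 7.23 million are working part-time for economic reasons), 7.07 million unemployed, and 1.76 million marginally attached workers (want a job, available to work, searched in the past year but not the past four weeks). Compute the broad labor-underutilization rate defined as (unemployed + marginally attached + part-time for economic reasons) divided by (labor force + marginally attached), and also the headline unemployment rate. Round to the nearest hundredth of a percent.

Broad underutilization rate ≈ 9.57%; headline unemployment rate ≈ 4.26%.

Labor force = 159.01 + 7.07 = 166.08 million.
Numerator = 7.07 + 1.76 + 7.23 = 16.06 million.
Denominator = 166.08 + 1.76 = 167.84 million.
Broad rate = 16.06 / 167.84 = 9.57%.
Headline unemployment rate = 7.07 / 166.08 = 4.26%.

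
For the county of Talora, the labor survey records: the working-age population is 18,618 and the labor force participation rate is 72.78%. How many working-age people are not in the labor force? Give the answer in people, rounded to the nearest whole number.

Share not in the labor force = 1 − 0.7278 = 0.2722.
Not in labor force = 0.2722 × 18,618 ≈ 5,068.

About 5,068 are not in the labor force.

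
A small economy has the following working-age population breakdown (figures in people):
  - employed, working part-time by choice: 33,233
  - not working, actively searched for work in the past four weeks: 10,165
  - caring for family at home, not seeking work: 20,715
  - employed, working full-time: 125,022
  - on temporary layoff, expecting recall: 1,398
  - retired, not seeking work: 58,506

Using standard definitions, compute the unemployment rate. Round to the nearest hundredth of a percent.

Unemployment rate ≈ 6.81%.

Employed = 33,233 + 125,022 = 158,255.
Unemployed = 10,165 + 1,398 = 11,563 (jobless and actively searching, or on temporary layoff).
Labor force = 158,255 + 11,563 = 169,818.
Unemployment rate = 11,563 / 169,818 = 6.81%.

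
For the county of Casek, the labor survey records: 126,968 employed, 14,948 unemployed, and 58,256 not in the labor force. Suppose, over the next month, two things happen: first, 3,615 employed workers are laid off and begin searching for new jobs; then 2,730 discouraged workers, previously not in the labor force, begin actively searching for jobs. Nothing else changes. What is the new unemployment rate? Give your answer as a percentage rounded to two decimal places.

Initially, labor force = 126,968 + 14,948 = 141,916, so u = 14,948/141,916 = 10.53%.
After the first change, employed falls and unemployed rises by 3,615; labor force unchanged → E = 123,353, U = 18,563, labor force = 141,916.
After the second change, unemployed and labor force both rise by 2,730 → E = 123,353, U = 21,293, labor force = 144,646.
New unemployment rate = 21,293 / 144,646 = 14.72%.

New unemployment rate ≈ 14.72%.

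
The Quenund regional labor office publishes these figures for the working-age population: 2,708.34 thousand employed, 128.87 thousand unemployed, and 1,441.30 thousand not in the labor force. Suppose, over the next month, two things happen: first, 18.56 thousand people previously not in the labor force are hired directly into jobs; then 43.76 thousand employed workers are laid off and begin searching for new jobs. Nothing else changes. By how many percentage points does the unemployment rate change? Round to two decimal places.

The unemployment rate changes by +1.50 percentage points.

Initially, labor force = 2,708.34 + 128.87 = 2,837.21 thousand, so u = 128.87/2,837.21 = 4.54%.
After the first change, employed and labor force both rise by 18.56; unemployed unchanged → E = 2,726.90, U = 128.87, labor force = 2,855.77 thousand.
After the second change, employed falls and unemployed rises by 43.76; labor force unchanged → E = 2,683.14, U = 172.63, labor force = 2,855.77 thousand.
New unemployment rate = 172.63 / 2,855.77 = 6.04%.
Change = 6.04% − 4.54% = +1.50 percentage points.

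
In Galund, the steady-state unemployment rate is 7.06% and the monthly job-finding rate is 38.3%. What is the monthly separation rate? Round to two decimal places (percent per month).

Separation rate ≈ 2.91% per month.

From u* = s/(s+f): s = u·f/(1−u).
s = 0.0706 × 38.3 / (1 − 0.0706) = 2.7040 / 0.9294 ≈ 2.91% per month.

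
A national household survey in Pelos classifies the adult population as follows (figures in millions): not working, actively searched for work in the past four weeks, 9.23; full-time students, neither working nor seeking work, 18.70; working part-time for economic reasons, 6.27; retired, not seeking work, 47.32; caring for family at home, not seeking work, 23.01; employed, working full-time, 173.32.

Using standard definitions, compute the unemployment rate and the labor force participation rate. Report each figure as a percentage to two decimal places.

Unemployment rate ≈ 4.89%; labor force participation rate ≈ 67.96%.

Employed = 6.27 + 173.32 = 179.59 million (anyone who worked, including part-time for economic reasons, counts as employed).
Unemployed = 9.23 million.
Labor force = 179.59 + 9.23 = 188.82 million.
Not in labor force = 18.70 + 47.32 + 23.01 = 89.03 million (those not working and not actively searching are outside the labor force).
Civilian working-age population = 188.82 + 89.03 = 277.85 million.
Unemployment rate = 9.23 / 188.82 = 4.89%.
Labor force participation rate = 188.82 / 277.85 = 67.96%.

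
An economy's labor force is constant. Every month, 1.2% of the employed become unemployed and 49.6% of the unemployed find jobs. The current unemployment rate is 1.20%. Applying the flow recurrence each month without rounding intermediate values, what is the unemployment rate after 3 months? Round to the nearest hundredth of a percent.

With a fixed labor force, u_{t+1} = u_t + s·(1−u_t) − f·u_t = u_t·(1−s−f) + s.
Here 1−s−f = 0.492 and s = 0.012.
u_1 = 0.012000 × 0.492 + 0.012 = 0.017904.
u_2 = 0.017904 × 0.492 + 0.012 = 0.020809.
u_3 = 0.020809 × 0.492 + 0.012 = 0.022238.

Unemployment rate after three months ≈ 2.22%.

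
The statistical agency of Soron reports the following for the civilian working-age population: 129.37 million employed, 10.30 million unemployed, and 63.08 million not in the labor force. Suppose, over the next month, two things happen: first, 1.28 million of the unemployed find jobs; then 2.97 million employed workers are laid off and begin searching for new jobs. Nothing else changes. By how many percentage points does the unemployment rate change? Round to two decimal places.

The unemployment rate changes by +1.21 percentage points.

Initially, labor force = 129.37 + 10.30 = 139.67 million, so u = 10.30/139.67 = 7.37%.
After the first change, unemployed falls and employed rises by 1.28; labor force unchanged → E = 130.65, U = 9.02, labor force = 139.67 million.
After the second change, employed falls and unemployed rises by 2.97; labor force unchanged → E = 127.68, U = 11.99, labor force = 139.67 million.
New unemployment rate = 11.99 / 139.67 = 8.58%.
Change = 8.58% − 7.37% = +1.21 percentage points.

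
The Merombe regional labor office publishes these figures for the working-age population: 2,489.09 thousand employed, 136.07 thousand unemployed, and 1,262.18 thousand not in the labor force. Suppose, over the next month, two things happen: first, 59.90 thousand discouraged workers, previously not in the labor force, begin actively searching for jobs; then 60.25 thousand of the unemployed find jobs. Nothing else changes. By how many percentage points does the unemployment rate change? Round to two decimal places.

The unemployment rate changes by −0.13 percentage points.

Initially, labor force = 2,489.09 + 136.07 = 2,625.16 thousand, so u = 136.07/2,625.16 = 5.18%.
After the first change, unemployed and labor force both rise by 59.90 → E = 2,489.09, U = 195.97, labor force = 2,685.06 thousand.
After the second change, unemployed falls and employed rises by 60.25; labor force unchanged → E = 2,549.34, U = 135.72, labor force = 2,685.06 thousand.
New unemployment rate = 135.72 / 2,685.06 = 5.05%.
Change = 5.05% − 5.18% = −0.13 percentage points.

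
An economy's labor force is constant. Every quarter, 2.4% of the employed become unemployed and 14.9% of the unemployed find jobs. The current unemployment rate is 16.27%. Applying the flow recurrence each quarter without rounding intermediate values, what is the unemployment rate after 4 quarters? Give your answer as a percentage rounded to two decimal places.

With a fixed labor force, u_{t+1} = u_t + s·(1−u_t) − f·u_t = u_t·(1−s−f) + s.
Here 1−s−f = 0.827 and s = 0.024.
u_1 = 0.162700 × 0.827 + 0.024 = 0.158553.
u_2 = 0.158553 × 0.827 + 0.024 = 0.155123.
u_3 = 0.155123 × 0.827 + 0.024 = 0.152287.
u_4 = 0.152287 × 0.827 + 0.024 = 0.149941.

Unemployment rate after four quarters ≈ 14.99%.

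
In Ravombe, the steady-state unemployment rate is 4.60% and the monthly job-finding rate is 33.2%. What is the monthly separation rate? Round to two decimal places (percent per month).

From u* = s/(s+f): s = u·f/(1−u).
s = 0.0460 × 33.2 / (1 − 0.0460) = 1.5272 / 0.9540 ≈ 1.60% per month.

Separation rate ≈ 1.60% per month.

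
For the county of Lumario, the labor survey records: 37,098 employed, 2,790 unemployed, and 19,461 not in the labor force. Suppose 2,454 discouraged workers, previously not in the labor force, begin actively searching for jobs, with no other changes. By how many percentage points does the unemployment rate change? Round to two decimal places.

Initially, labor force = 37,098 + 2,790 = 39,888, so u = 2,790/39,888 = 6.99%.
After the change, unemployed and labor force both rise by 2,454 → E = 37,098, U = 5,244, labor force = 42,342.
New unemployment rate = 5,244 / 42,342 = 12.38%.
Change = 12.38% − 6.99% = +5.39 percentage points.

The unemployment rate changes by +5.39 percentage points.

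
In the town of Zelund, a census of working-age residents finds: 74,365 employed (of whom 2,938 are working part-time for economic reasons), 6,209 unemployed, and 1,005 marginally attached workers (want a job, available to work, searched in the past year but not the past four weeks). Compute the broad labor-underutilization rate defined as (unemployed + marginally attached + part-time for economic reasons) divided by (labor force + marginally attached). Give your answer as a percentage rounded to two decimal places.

Broad underutilization rate ≈ 12.44%.

Labor force = 74,365 + 6,209 = 80,574.
Numerator = 6,209 + 1,005 + 2,938 = 10,152.
Denominator = 80,574 + 1,005 = 81,579.
Broad rate = 10,152 / 81,579 = 12.44%.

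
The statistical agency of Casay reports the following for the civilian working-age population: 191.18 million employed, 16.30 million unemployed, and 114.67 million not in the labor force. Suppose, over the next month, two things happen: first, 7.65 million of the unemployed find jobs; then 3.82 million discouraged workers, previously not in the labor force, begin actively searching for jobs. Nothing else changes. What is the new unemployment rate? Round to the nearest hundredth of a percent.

Initially, labor force = 191.18 + 16.30 = 207.48 million, so u = 16.30/207.48 = 7.86%.
After the first change, unemployed falls and employed rises by 7.65; labor force unchanged → E = 198.83, U = 8.65, labor force = 207.48 million.
After the second change, unemployed and labor force both rise by 3.82 → E = 198.83, U = 12.47, labor force = 211.30 million.
New unemployment rate = 12.47 / 211.30 = 5.90%.

New unemployment rate ≈ 5.90%.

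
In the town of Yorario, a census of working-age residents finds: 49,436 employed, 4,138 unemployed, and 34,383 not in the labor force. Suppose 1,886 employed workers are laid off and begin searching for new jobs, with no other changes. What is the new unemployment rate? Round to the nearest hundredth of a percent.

Initially, labor force = 49,436 + 4,138 = 53,574, so u = 4,138/53,574 = 7.72%.
After the change, employed falls and unemployed rises by 1,886; labor force unchanged → E = 47,550, U = 6,024, labor force = 53,574.
New unemployment rate = 6,024 / 53,574 = 11.24%.

New unemployment rate ≈ 11.24%.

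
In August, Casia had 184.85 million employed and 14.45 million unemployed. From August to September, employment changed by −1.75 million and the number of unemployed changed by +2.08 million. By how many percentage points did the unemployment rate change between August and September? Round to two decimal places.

August: labor force = 184.85 + 14.45 = 199.30; u = 14.45/199.30 = 7.25%.
September: labor force = 183.10 + 16.53 = 199.63; u = 16.53/199.63 = 8.28%.
Change = 8.28% − 7.25% = +1.03 pp.

The unemployment rate changed by +1.03 percentage points.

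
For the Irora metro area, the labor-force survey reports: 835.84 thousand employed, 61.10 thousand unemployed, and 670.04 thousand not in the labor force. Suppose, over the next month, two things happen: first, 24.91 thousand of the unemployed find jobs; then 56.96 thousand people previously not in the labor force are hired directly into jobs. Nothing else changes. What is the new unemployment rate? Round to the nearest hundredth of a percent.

Initially, labor force = 835.84 + 61.10 = 896.94 thousand, so u = 61.10/896.94 = 6.81%.
After the first change, unemployed falls and employed rises by 24.91; labor force unchanged → E = 860.75, U = 36.19, labor force = 896.94 thousand.
After the second change, employed and labor force both rise by 56.96; unemployed unchanged → E = 917.71, U = 36.19, labor force = 953.90 thousand.
New unemployment rate = 36.19 / 953.90 = 3.79%.

New unemployment rate ≈ 3.79%.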